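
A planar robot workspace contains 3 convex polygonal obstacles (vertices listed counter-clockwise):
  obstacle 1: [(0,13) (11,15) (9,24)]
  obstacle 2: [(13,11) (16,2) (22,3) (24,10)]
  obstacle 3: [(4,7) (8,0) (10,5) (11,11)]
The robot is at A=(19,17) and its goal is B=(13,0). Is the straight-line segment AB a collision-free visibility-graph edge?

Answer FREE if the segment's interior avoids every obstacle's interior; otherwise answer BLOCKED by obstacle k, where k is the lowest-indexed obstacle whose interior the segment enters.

BLOCKED by obstacle 2

Obstacle 1 [(0,13) (11,15) (9,24)]:
  edge (0,13)–(11,15): clear
  edge (11,15)–(9,24): clear
  edge (9,24)–(0,13): clear
  midpoint (16,17/2) outside
  → clear
Obstacle 2 [(13,11) (16,2) (22,3) (24,10)]:
  edge (13,11)–(16,2): crosses AB
  edge (16,2)–(22,3): clear
  edge (22,3)–(24,10): clear
  edge (24,10)–(13,11): crosses AB
  → BLOCKED
Obstacle 3 [(4,7) (8,0) (10,5) (11,11)]:
  edge (4,7)–(8,0): clear
  edge (8,0)–(10,5): clear
  edge (10,5)–(11,11): clear
  edge (11,11)–(4,7): clear
  midpoint (16,17/2) outside
  → clear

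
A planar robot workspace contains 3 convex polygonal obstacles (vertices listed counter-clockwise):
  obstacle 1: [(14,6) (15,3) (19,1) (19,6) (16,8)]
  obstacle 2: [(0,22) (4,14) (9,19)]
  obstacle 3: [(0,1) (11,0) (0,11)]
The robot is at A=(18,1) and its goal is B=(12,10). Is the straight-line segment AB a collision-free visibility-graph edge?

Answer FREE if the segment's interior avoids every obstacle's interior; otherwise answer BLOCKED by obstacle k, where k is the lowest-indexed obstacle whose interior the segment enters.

Obstacle 1 [(14,6) (15,3) (19,1) (19,6) (16,8)]:
  edge (14,6)–(15,3): clear
  edge (15,3)–(19,1): crosses AB
  edge (19,1)–(19,6): clear
  edge (19,6)–(16,8): clear
  edge (16,8)–(14,6): crosses AB
  → BLOCKED
Obstacle 2 [(0,22) (4,14) (9,19)]:
  edge (0,22)–(4,14): clear
  edge (4,14)–(9,19): clear
  edge (9,19)–(0,22): clear
  midpoint (15,11/2) outside
  → clear
Obstacle 3 [(0,1) (11,0) (0,11)]:
  edge (0,1)–(11,0): clear
  edge (11,0)–(0,11): clear
  edge (0,11)–(0,1): clear
  midpoint (15,11/2) outside
  → clear

BLOCKED by obstacle 1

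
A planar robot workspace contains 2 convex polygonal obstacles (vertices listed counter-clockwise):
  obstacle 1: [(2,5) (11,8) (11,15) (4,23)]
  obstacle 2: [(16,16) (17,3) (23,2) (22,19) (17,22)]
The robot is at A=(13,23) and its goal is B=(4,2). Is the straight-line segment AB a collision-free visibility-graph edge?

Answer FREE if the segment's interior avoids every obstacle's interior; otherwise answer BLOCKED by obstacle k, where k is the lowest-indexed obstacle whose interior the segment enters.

BLOCKED by obstacle 1

Obstacle 1 [(2,5) (11,8) (11,15) (4,23)]:
  edge (2,5)–(11,8): crosses AB
  edge (11,8)–(11,15): clear
  edge (11,15)–(4,23): crosses AB
  edge (4,23)–(2,5): clear
  → BLOCKED
Obstacle 2 [(16,16) (17,3) (23,2) (22,19) (17,22)]:
  edge (16,16)–(17,3): clear
  edge (17,3)–(23,2): clear
  edge (23,2)–(22,19): clear
  edge (22,19)–(17,22): clear
  edge (17,22)–(16,16): clear
  midpoint (17/2,25/2) outside
  → clear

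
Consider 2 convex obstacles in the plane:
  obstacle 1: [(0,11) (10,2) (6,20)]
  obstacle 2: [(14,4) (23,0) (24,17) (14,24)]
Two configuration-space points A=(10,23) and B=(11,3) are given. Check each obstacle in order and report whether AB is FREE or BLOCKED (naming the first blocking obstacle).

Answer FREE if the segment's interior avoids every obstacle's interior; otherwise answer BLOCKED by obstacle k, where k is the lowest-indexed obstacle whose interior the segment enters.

Obstacle 1 [(0,11) (10,2) (6,20)]:
  edge (0,11)–(10,2): clear
  edge (10,2)–(6,20): clear
  edge (6,20)–(0,11): clear
  midpoint (21/2,13) outside
  → clear
Obstacle 2 [(14,4) (23,0) (24,17) (14,24)]:
  edge (14,4)–(23,0): clear
  edge (23,0)–(24,17): clear
  edge (24,17)–(14,24): clear
  edge (14,24)–(14,4): clear
  midpoint (21/2,13) outside
  → clear

FREE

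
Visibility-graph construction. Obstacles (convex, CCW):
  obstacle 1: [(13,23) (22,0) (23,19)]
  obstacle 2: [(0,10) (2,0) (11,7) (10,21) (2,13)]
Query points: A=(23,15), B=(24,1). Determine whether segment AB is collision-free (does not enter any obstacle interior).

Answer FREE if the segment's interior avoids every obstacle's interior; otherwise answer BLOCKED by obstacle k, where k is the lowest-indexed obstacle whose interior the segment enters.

Obstacle 1 [(13,23) (22,0) (23,19)]:
  edge (13,23)–(22,0): clear
  edge (22,0)–(23,19): clear
  edge (23,19)–(13,23): clear
  midpoint (47/2,8) outside
  → clear
Obstacle 2 [(0,10) (2,0) (11,7) (10,21) (2,13)]:
  edge (0,10)–(2,0): clear
  edge (2,0)–(11,7): clear
  edge (11,7)–(10,21): clear
  edge (10,21)–(2,13): clear
  edge (2,13)–(0,10): clear
  midpoint (47/2,8) outside
  → clear

FREE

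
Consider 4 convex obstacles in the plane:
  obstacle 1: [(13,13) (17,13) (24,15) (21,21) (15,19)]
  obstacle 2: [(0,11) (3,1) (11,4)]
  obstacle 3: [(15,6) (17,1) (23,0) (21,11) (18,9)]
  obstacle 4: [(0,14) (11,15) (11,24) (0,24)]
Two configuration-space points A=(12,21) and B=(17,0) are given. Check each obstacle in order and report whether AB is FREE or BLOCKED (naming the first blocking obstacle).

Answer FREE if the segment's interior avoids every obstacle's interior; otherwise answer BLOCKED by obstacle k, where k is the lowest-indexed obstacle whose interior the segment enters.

Obstacle 1 [(13,13) (17,13) (24,15) (21,21) (15,19)]:
  edge (13,13)–(17,13): crosses AB
  edge (17,13)–(24,15): clear
  edge (24,15)–(21,21): clear
  edge (21,21)–(15,19): clear
  edge (15,19)–(13,13): crosses AB
  → BLOCKED
Obstacle 2 [(0,11) (3,1) (11,4)]:
  edge (0,11)–(3,1): clear
  edge (3,1)–(11,4): clear
  edge (11,4)–(0,11): clear
  midpoint (29/2,21/2) outside
  → clear
Obstacle 3 [(15,6) (17,1) (23,0) (21,11) (18,9)]:
  edge (15,6)–(17,1): crosses AB
  edge (17,1)–(23,0): clear
  edge (23,0)–(21,11): clear
  edge (21,11)–(18,9): clear
  edge (18,9)–(15,6): crosses AB
  → BLOCKED
Obstacle 4 [(0,14) (11,15) (11,24) (0,24)]:
  edge (0,14)–(11,15): clear
  edge (11,15)–(11,24): clear
  edge (11,24)–(0,24): clear
  edge (0,24)–(0,14): clear
  midpoint (29/2,21/2) outside
  → clear

BLOCKED by obstacle 1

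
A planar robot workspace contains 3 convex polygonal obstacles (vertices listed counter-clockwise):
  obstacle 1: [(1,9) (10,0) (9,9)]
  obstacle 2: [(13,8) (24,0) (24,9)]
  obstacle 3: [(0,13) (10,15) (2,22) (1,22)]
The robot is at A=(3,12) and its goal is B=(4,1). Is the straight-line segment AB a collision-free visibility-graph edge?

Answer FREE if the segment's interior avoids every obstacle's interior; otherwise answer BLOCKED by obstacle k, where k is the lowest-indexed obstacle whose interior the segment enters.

Obstacle 1 [(1,9) (10,0) (9,9)]:
  edge (1,9)–(10,0): crosses AB
  edge (10,0)–(9,9): clear
  edge (9,9)–(1,9): crosses AB
  → BLOCKED
Obstacle 2 [(13,8) (24,0) (24,9)]:
  edge (13,8)–(24,0): clear
  edge (24,0)–(24,9): clear
  edge (24,9)–(13,8): clear
  midpoint (7/2,13/2) outside
  → clear
Obstacle 3 [(0,13) (10,15) (2,22) (1,22)]:
  edge (0,13)–(10,15): clear
  edge (10,15)–(2,22): clear
  edge (2,22)–(1,22): clear
  edge (1,22)–(0,13): clear
  midpoint (7/2,13/2) outside
  → clear

BLOCKED by obstacle 1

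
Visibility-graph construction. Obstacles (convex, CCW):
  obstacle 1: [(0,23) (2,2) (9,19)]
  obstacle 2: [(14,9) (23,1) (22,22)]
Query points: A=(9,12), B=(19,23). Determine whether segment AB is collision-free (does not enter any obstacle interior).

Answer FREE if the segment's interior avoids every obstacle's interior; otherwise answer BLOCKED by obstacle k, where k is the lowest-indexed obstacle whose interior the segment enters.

FREE

Obstacle 1 [(0,23) (2,2) (9,19)]:
  edge (0,23)–(2,2): clear
  edge (2,2)–(9,19): clear
  edge (9,19)–(0,23): clear
  midpoint (14,35/2) outside
  → clear
Obstacle 2 [(14,9) (23,1) (22,22)]:
  edge (14,9)–(23,1): clear
  edge (23,1)–(22,22): clear
  edge (22,22)–(14,9): clear
  midpoint (14,35/2) outside
  → clear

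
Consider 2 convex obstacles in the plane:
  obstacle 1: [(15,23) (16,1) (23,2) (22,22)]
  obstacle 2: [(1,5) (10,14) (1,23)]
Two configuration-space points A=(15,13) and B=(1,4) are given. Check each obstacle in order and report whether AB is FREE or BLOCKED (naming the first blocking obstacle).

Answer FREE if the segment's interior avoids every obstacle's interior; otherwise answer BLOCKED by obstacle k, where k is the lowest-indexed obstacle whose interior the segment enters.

Obstacle 1 [(15,23) (16,1) (23,2) (22,22)]:
  edge (15,23)–(16,1): clear
  edge (16,1)–(23,2): clear
  edge (23,2)–(22,22): clear
  edge (22,22)–(15,23): clear
  midpoint (8,17/2) outside
  → clear
Obstacle 2 [(1,5) (10,14) (1,23)]:
  edge (1,5)–(10,14): clear
  edge (10,14)–(1,23): clear
  edge (1,23)–(1,5): clear
  midpoint (8,17/2) outside
  → clear

FREE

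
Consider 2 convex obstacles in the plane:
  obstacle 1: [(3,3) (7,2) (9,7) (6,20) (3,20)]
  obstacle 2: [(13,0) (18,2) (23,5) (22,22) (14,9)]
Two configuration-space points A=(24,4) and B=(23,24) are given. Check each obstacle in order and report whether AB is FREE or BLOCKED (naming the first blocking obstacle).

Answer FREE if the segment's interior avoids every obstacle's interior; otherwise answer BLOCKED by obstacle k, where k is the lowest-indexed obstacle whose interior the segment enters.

FREE

Obstacle 1 [(3,3) (7,2) (9,7) (6,20) (3,20)]:
  edge (3,3)–(7,2): clear
  edge (7,2)–(9,7): clear
  edge (9,7)–(6,20): clear
  edge (6,20)–(3,20): clear
  edge (3,20)–(3,3): clear
  midpoint (47/2,14) outside
  → clear
Obstacle 2 [(13,0) (18,2) (23,5) (22,22) (14,9)]:
  edge (13,0)–(18,2): clear
  edge (18,2)–(23,5): clear
  edge (23,5)–(22,22): clear
  edge (22,22)–(14,9): clear
  edge (14,9)–(13,0): clear
  midpoint (47/2,14) outside
  → clear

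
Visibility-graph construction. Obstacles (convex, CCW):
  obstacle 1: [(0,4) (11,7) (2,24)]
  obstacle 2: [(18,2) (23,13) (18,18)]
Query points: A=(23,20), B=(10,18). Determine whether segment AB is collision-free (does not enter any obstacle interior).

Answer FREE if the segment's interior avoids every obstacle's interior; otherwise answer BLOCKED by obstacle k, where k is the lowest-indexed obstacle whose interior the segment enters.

Obstacle 1 [(0,4) (11,7) (2,24)]:
  edge (0,4)–(11,7): clear
  edge (11,7)–(2,24): clear
  edge (2,24)–(0,4): clear
  midpoint (33/2,19) outside
  → clear
Obstacle 2 [(18,2) (23,13) (18,18)]:
  edge (18,2)–(23,13): clear
  edge (23,13)–(18,18): clear
  edge (18,18)–(18,2): clear
  midpoint (33/2,19) outside
  → clear

FREE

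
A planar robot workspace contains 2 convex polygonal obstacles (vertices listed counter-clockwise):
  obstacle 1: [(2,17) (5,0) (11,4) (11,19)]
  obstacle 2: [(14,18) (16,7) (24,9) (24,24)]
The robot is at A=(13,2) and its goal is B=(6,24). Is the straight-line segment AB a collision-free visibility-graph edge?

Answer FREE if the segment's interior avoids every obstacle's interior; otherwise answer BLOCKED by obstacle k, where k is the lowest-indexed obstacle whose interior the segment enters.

Obstacle 1 [(2,17) (5,0) (11,4) (11,19)]:
  edge (2,17)–(5,0): clear
  edge (5,0)–(11,4): clear
  edge (11,4)–(11,19): crosses AB
  edge (11,19)–(2,17): crosses AB
  → BLOCKED
Obstacle 2 [(14,18) (16,7) (24,9) (24,24)]:
  edge (14,18)–(16,7): clear
  edge (16,7)–(24,9): clear
  edge (24,9)–(24,24): clear
  edge (24,24)–(14,18): clear
  midpoint (19/2,13) outside
  → clear

BLOCKED by obstacle 1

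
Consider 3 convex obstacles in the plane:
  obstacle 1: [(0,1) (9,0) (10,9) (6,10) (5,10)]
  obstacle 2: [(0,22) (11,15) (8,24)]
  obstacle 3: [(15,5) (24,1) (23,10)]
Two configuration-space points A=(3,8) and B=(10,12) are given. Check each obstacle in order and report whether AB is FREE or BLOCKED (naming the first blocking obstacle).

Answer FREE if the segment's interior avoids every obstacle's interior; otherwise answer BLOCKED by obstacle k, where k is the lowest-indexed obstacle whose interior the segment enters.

BLOCKED by obstacle 1

Obstacle 1 [(0,1) (9,0) (10,9) (6,10) (5,10)]:
  edge (0,1)–(9,0): clear
  edge (9,0)–(10,9): clear
  edge (10,9)–(6,10): crosses AB
  edge (6,10)–(5,10): clear
  edge (5,10)–(0,1): crosses AB
  → BLOCKED
Obstacle 2 [(0,22) (11,15) (8,24)]:
  edge (0,22)–(11,15): clear
  edge (11,15)–(8,24): clear
  edge (8,24)–(0,22): clear
  midpoint (13/2,10) outside
  → clear
Obstacle 3 [(15,5) (24,1) (23,10)]:
  edge (15,5)–(24,1): clear
  edge (24,1)–(23,10): clear
  edge (23,10)–(15,5): clear
  midpoint (13/2,10) outside
  → clear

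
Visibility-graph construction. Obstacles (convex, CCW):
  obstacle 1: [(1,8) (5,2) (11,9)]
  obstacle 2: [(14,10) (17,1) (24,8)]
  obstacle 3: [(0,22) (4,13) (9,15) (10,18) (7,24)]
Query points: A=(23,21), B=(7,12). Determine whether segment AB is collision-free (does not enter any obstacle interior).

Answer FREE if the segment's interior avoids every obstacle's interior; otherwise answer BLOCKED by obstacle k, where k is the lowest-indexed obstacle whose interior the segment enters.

FREE

Obstacle 1 [(1,8) (5,2) (11,9)]:
  edge (1,8)–(5,2): clear
  edge (5,2)–(11,9): clear
  edge (11,9)–(1,8): clear
  midpoint (15,33/2) outside
  → clear
Obstacle 2 [(14,10) (17,1) (24,8)]:
  edge (14,10)–(17,1): clear
  edge (17,1)–(24,8): clear
  edge (24,8)–(14,10): clear
  midpoint (15,33/2) outside
  → clear
Obstacle 3 [(0,22) (4,13) (9,15) (10,18) (7,24)]:
  edge (0,22)–(4,13): clear
  edge (4,13)–(9,15): clear
  edge (9,15)–(10,18): clear
  edge (10,18)–(7,24): clear
  edge (7,24)–(0,22): clear
  midpoint (15,33/2) outside
  → clear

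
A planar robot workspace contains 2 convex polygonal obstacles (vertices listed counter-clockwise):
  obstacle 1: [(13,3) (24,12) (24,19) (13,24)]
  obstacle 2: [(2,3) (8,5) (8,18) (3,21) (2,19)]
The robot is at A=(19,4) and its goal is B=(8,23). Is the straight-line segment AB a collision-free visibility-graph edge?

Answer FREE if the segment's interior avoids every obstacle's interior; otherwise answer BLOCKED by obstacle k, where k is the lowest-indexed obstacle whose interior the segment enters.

Obstacle 1 [(13,3) (24,12) (24,19) (13,24)]:
  edge (13,3)–(24,12): crosses AB
  edge (24,12)–(24,19): clear
  edge (24,19)–(13,24): clear
  edge (13,24)–(13,3): crosses AB
  → BLOCKED
Obstacle 2 [(2,3) (8,5) (8,18) (3,21) (2,19)]:
  edge (2,3)–(8,5): clear
  edge (8,5)–(8,18): clear
  edge (8,18)–(3,21): clear
  edge (3,21)–(2,19): clear
  edge (2,19)–(2,3): clear
  midpoint (27/2,27/2) outside
  → clear

BLOCKED by obstacle 1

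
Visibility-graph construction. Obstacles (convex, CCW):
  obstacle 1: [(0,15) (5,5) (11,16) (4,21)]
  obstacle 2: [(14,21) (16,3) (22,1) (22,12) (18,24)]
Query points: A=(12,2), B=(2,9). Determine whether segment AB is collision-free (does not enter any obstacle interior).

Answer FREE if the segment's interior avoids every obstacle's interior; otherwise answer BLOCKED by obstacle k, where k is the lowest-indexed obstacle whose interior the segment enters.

BLOCKED by obstacle 1

Obstacle 1 [(0,15) (5,5) (11,16) (4,21)]:
  edge (0,15)–(5,5): crosses AB
  edge (5,5)–(11,16): crosses AB
  edge (11,16)–(4,21): clear
  edge (4,21)–(0,15): clear
  → BLOCKED
Obstacle 2 [(14,21) (16,3) (22,1) (22,12) (18,24)]:
  edge (14,21)–(16,3): clear
  edge (16,3)–(22,1): clear
  edge (22,1)–(22,12): clear
  edge (22,12)–(18,24): clear
  edge (18,24)–(14,21): clear
  midpoint (7,11/2) outside
  → clear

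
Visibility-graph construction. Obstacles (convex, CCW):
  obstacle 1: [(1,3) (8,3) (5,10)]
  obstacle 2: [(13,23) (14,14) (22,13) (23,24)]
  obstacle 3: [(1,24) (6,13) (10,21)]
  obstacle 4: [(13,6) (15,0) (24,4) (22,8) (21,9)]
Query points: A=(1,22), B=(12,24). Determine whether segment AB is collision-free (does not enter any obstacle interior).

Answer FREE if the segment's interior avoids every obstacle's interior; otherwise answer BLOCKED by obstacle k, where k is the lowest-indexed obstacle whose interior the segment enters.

Obstacle 1 [(1,3) (8,3) (5,10)]:
  edge (1,3)–(8,3): clear
  edge (8,3)–(5,10): clear
  edge (5,10)–(1,3): clear
  midpoint (13/2,23) outside
  → clear
Obstacle 2 [(13,23) (14,14) (22,13) (23,24)]:
  edge (13,23)–(14,14): clear
  edge (14,14)–(22,13): clear
  edge (22,13)–(23,24): clear
  edge (23,24)–(13,23): clear
  midpoint (13/2,23) outside
  → clear
Obstacle 3 [(1,24) (6,13) (10,21)]:
  edge (1,24)–(6,13): crosses AB
  edge (6,13)–(10,21): clear
  edge (10,21)–(1,24): crosses AB
  → BLOCKED
Obstacle 4 [(13,6) (15,0) (24,4) (22,8) (21,9)]:
  edge (13,6)–(15,0): clear
  edge (15,0)–(24,4): clear
  edge (24,4)–(22,8): clear
  edge (22,8)–(21,9): clear
  edge (21,9)–(13,6): clear
  midpoint (13/2,23) outside
  → clear

BLOCKED by obstacle 3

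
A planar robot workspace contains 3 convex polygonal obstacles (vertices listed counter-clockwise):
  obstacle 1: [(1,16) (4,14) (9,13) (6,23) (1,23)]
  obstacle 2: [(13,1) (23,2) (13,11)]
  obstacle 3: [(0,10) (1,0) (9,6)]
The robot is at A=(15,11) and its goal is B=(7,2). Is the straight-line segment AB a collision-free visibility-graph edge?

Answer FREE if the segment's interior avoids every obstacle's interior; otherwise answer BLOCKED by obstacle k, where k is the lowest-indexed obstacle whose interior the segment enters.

BLOCKED by obstacle 2

Obstacle 1 [(1,16) (4,14) (9,13) (6,23) (1,23)]:
  edge (1,16)–(4,14): clear
  edge (4,14)–(9,13): clear
  edge (9,13)–(6,23): clear
  edge (6,23)–(1,23): clear
  edge (1,23)–(1,16): clear
  midpoint (11,13/2) outside
  → clear
Obstacle 2 [(13,1) (23,2) (13,11)]:
  edge (13,1)–(23,2): clear
  edge (23,2)–(13,11): crosses AB
  edge (13,11)–(13,1): crosses AB
  → BLOCKED
Obstacle 3 [(0,10) (1,0) (9,6)]:
  edge (0,10)–(1,0): clear
  edge (1,0)–(9,6): clear
  edge (9,6)–(0,10): clear
  midpoint (11,13/2) outside
  → clear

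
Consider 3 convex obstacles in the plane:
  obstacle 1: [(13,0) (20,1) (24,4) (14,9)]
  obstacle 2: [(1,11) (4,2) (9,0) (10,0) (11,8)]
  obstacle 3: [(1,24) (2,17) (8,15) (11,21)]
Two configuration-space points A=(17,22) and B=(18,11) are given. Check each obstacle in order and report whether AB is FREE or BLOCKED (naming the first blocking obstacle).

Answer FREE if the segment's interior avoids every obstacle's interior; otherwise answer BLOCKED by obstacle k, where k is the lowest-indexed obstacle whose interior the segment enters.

Obstacle 1 [(13,0) (20,1) (24,4) (14,9)]:
  edge (13,0)–(20,1): clear
  edge (20,1)–(24,4): clear
  edge (24,4)–(14,9): clear
  edge (14,9)–(13,0): clear
  midpoint (35/2,33/2) outside
  → clear
Obstacle 2 [(1,11) (4,2) (9,0) (10,0) (11,8)]:
  edge (1,11)–(4,2): clear
  edge (4,2)–(9,0): clear
  edge (9,0)–(10,0): clear
  edge (10,0)–(11,8): clear
  edge (11,8)–(1,11): clear
  midpoint (35/2,33/2) outside
  → clear
Obstacle 3 [(1,24) (2,17) (8,15) (11,21)]:
  edge (1,24)–(2,17): clear
  edge (2,17)–(8,15): clear
  edge (8,15)–(11,21): clear
  edge (11,21)–(1,24): clear
  midpoint (35/2,33/2) outside
  → clear

FREE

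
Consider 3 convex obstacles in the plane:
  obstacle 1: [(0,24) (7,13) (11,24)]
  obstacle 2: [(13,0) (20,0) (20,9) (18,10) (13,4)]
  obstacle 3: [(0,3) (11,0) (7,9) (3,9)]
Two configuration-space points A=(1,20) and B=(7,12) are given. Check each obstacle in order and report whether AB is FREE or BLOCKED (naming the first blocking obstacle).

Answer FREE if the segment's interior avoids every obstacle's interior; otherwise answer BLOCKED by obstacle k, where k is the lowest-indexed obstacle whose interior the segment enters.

Obstacle 1 [(0,24) (7,13) (11,24)]:
  edge (0,24)–(7,13): clear
  edge (7,13)–(11,24): clear
  edge (11,24)–(0,24): clear
  midpoint (4,16) outside
  → clear
Obstacle 2 [(13,0) (20,0) (20,9) (18,10) (13,4)]:
  edge (13,0)–(20,0): clear
  edge (20,0)–(20,9): clear
  edge (20,9)–(18,10): clear
  edge (18,10)–(13,4): clear
  edge (13,4)–(13,0): clear
  midpoint (4,16) outside
  → clear
Obstacle 3 [(0,3) (11,0) (7,9) (3,9)]:
  edge (0,3)–(11,0): clear
  edge (11,0)–(7,9): clear
  edge (7,9)–(3,9): clear
  edge (3,9)–(0,3): clear
  midpoint (4,16) outside
  → clear

FREE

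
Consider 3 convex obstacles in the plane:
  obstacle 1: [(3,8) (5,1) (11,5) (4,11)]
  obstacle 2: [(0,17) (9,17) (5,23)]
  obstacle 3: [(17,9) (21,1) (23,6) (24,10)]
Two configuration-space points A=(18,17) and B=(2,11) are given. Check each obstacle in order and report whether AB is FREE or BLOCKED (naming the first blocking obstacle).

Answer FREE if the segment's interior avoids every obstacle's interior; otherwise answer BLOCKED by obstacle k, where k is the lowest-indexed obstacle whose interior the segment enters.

FREE

Obstacle 1 [(3,8) (5,1) (11,5) (4,11)]:
  edge (3,8)–(5,1): clear
  edge (5,1)–(11,5): clear
  edge (11,5)–(4,11): clear
  edge (4,11)–(3,8): clear
  midpoint (10,14) outside
  → clear
Obstacle 2 [(0,17) (9,17) (5,23)]:
  edge (0,17)–(9,17): clear
  edge (9,17)–(5,23): clear
  edge (5,23)–(0,17): clear
  midpoint (10,14) outside
  → clear
Obstacle 3 [(17,9) (21,1) (23,6) (24,10)]:
  edge (17,9)–(21,1): clear
  edge (21,1)–(23,6): clear
  edge (23,6)–(24,10): clear
  edge (24,10)–(17,9): clear
  midpoint (10,14) outside
  → clear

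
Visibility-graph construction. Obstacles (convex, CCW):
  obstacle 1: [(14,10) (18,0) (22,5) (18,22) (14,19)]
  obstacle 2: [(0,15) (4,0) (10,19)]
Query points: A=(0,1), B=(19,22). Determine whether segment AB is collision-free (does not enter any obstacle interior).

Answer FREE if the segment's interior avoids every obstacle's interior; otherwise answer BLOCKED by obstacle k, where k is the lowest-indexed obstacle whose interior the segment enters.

BLOCKED by obstacle 1

Obstacle 1 [(14,10) (18,0) (22,5) (18,22) (14,19)]:
  edge (14,10)–(18,0): clear
  edge (18,0)–(22,5): clear
  edge (22,5)–(18,22): crosses AB
  edge (18,22)–(14,19): clear
  edge (14,19)–(14,10): crosses AB
  → BLOCKED
Obstacle 2 [(0,15) (4,0) (10,19)]:
  edge (0,15)–(4,0): crosses AB
  edge (4,0)–(10,19): crosses AB
  edge (10,19)–(0,15): clear
  → BLOCKED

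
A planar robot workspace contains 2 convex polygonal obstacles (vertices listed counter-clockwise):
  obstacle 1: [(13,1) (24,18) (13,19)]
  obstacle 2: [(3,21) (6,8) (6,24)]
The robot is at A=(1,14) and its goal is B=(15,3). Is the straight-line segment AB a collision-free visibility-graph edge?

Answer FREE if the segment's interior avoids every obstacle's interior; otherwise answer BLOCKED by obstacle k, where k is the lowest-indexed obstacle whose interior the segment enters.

BLOCKED by obstacle 1

Obstacle 1 [(13,1) (24,18) (13,19)]:
  edge (13,1)–(24,18): crosses AB
  edge (24,18)–(13,19): clear
  edge (13,19)–(13,1): crosses AB
  → BLOCKED
Obstacle 2 [(3,21) (6,8) (6,24)]:
  edge (3,21)–(6,8): crosses AB
  edge (6,8)–(6,24): crosses AB
  edge (6,24)–(3,21): clear
  → BLOCKED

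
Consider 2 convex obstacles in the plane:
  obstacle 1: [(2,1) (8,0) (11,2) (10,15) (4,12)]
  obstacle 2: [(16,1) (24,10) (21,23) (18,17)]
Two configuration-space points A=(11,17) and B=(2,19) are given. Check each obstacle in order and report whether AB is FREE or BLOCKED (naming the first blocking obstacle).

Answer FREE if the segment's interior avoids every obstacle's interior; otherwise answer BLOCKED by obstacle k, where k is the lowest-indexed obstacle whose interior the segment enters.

FREE

Obstacle 1 [(2,1) (8,0) (11,2) (10,15) (4,12)]:
  edge (2,1)–(8,0): clear
  edge (8,0)–(11,2): clear
  edge (11,2)–(10,15): clear
  edge (10,15)–(4,12): clear
  edge (4,12)–(2,1): clear
  midpoint (13/2,18) outside
  → clear
Obstacle 2 [(16,1) (24,10) (21,23) (18,17)]:
  edge (16,1)–(24,10): clear
  edge (24,10)–(21,23): clear
  edge (21,23)–(18,17): clear
  edge (18,17)–(16,1): clear
  midpoint (13/2,18) outside
  → clear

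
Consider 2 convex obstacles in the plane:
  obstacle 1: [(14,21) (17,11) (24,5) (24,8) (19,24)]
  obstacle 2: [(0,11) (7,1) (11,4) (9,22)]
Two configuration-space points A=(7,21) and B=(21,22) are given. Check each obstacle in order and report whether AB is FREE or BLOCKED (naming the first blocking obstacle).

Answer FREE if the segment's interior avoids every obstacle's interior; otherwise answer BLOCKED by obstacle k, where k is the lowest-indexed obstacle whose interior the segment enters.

BLOCKED by obstacle 1

Obstacle 1 [(14,21) (17,11) (24,5) (24,8) (19,24)]:
  edge (14,21)–(17,11): clear
  edge (17,11)–(24,5): clear
  edge (24,5)–(24,8): clear
  edge (24,8)–(19,24): crosses AB
  edge (19,24)–(14,21): crosses AB
  → BLOCKED
Obstacle 2 [(0,11) (7,1) (11,4) (9,22)]:
  edge (0,11)–(7,1): clear
  edge (7,1)–(11,4): clear
  edge (11,4)–(9,22): crosses AB
  edge (9,22)–(0,11): crosses AB
  → BLOCKED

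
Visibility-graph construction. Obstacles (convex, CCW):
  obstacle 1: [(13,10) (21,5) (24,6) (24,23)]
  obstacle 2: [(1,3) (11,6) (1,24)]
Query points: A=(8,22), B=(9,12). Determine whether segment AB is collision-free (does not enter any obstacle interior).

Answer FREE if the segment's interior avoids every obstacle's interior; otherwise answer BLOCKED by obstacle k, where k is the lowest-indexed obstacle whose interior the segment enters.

FREE

Obstacle 1 [(13,10) (21,5) (24,6) (24,23)]:
  edge (13,10)–(21,5): clear
  edge (21,5)–(24,6): clear
  edge (24,6)–(24,23): clear
  edge (24,23)–(13,10): clear
  midpoint (17/2,17) outside
  → clear
Obstacle 2 [(1,3) (11,6) (1,24)]:
  edge (1,3)–(11,6): clear
  edge (11,6)–(1,24): clear
  edge (1,24)–(1,3): clear
  midpoint (17/2,17) outside
  → clear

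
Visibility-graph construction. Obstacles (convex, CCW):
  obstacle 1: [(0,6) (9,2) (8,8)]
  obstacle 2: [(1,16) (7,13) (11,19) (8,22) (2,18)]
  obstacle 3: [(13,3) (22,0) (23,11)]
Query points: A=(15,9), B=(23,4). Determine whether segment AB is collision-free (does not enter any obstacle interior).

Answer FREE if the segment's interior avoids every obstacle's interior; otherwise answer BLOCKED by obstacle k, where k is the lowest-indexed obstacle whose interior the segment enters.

BLOCKED by obstacle 3

Obstacle 1 [(0,6) (9,2) (8,8)]:
  edge (0,6)–(9,2): clear
  edge (9,2)–(8,8): clear
  edge (8,8)–(0,6): clear
  midpoint (19,13/2) outside
  → clear
Obstacle 2 [(1,16) (7,13) (11,19) (8,22) (2,18)]:
  edge (1,16)–(7,13): clear
  edge (7,13)–(11,19): clear
  edge (11,19)–(8,22): clear
  edge (8,22)–(2,18): clear
  edge (2,18)–(1,16): clear
  midpoint (19,13/2) outside
  → clear
Obstacle 3 [(13,3) (22,0) (23,11)]:
  edge (13,3)–(22,0): clear
  edge (22,0)–(23,11): crosses AB
  edge (23,11)–(13,3): crosses AB
  → BLOCKED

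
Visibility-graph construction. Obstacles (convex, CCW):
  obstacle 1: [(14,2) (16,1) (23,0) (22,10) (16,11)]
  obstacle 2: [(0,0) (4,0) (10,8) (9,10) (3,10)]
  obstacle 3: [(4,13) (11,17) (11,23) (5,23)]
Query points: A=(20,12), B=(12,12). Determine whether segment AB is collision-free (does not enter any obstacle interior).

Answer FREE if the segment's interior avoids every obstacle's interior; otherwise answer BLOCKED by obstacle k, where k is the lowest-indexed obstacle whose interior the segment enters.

Obstacle 1 [(14,2) (16,1) (23,0) (22,10) (16,11)]:
  edge (14,2)–(16,1): clear
  edge (16,1)–(23,0): clear
  edge (23,0)–(22,10): clear
  edge (22,10)–(16,11): clear
  edge (16,11)–(14,2): clear
  midpoint (16,12) outside
  → clear
Obstacle 2 [(0,0) (4,0) (10,8) (9,10) (3,10)]:
  edge (0,0)–(4,0): clear
  edge (4,0)–(10,8): clear
  edge (10,8)–(9,10): clear
  edge (9,10)–(3,10): clear
  edge (3,10)–(0,0): clear
  midpoint (16,12) outside
  → clear
Obstacle 3 [(4,13) (11,17) (11,23) (5,23)]:
  edge (4,13)–(11,17): clear
  edge (11,17)–(11,23): clear
  edge (11,23)–(5,23): clear
  edge (5,23)–(4,13): clear
  midpoint (16,12) outside
  → clear

FREE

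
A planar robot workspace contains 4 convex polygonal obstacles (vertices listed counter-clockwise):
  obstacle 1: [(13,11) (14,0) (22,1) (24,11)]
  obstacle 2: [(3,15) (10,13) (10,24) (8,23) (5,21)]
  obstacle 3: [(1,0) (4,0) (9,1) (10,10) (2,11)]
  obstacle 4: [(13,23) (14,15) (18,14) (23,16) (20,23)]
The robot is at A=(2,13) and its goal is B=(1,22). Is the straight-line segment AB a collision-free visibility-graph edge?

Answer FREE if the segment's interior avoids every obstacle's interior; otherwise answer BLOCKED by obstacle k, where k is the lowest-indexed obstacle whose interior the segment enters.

FREE

Obstacle 1 [(13,11) (14,0) (22,1) (24,11)]:
  edge (13,11)–(14,0): clear
  edge (14,0)–(22,1): clear
  edge (22,1)–(24,11): clear
  edge (24,11)–(13,11): clear
  midpoint (3/2,35/2) outside
  → clear
Obstacle 2 [(3,15) (10,13) (10,24) (8,23) (5,21)]:
  edge (3,15)–(10,13): clear
  edge (10,13)–(10,24): clear
  edge (10,24)–(8,23): clear
  edge (8,23)–(5,21): clear
  edge (5,21)–(3,15): clear
  midpoint (3/2,35/2) outside
  → clear
Obstacle 3 [(1,0) (4,0) (9,1) (10,10) (2,11)]:
  edge (1,0)–(4,0): clear
  edge (4,0)–(9,1): clear
  edge (9,1)–(10,10): clear
  edge (10,10)–(2,11): clear
  edge (2,11)–(1,0): clear
  midpoint (3/2,35/2) outside
  → clear
Obstacle 4 [(13,23) (14,15) (18,14) (23,16) (20,23)]:
  edge (13,23)–(14,15): clear
  edge (14,15)–(18,14): clear
  edge (18,14)–(23,16): clear
  edge (23,16)–(20,23): clear
  edge (20,23)–(13,23): clear
  midpoint (3/2,35/2) outside
  → clear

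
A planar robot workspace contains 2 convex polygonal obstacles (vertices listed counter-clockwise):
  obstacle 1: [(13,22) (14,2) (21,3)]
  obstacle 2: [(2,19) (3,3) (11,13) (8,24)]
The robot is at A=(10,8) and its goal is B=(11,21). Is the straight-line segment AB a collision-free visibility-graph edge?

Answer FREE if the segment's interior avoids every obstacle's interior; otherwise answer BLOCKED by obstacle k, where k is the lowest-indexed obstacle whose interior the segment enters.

BLOCKED by obstacle 2

Obstacle 1 [(13,22) (14,2) (21,3)]:
  edge (13,22)–(14,2): clear
  edge (14,2)–(21,3): clear
  edge (21,3)–(13,22): clear
  midpoint (21/2,29/2) outside
  → clear
Obstacle 2 [(2,19) (3,3) (11,13) (8,24)]:
  edge (2,19)–(3,3): clear
  edge (3,3)–(11,13): crosses AB
  edge (11,13)–(8,24): crosses AB
  edge (8,24)–(2,19): clear
  → BLOCKED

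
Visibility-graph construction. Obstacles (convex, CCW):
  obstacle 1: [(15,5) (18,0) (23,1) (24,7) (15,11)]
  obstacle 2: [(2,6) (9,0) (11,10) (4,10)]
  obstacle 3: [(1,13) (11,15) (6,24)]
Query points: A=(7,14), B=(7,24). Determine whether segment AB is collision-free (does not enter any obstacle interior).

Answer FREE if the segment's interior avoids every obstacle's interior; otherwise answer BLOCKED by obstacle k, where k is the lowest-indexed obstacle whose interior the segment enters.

Obstacle 1 [(15,5) (18,0) (23,1) (24,7) (15,11)]:
  edge (15,5)–(18,0): clear
  edge (18,0)–(23,1): clear
  edge (23,1)–(24,7): clear
  edge (24,7)–(15,11): clear
  edge (15,11)–(15,5): clear
  midpoint (7,19) outside
  → clear
Obstacle 2 [(2,6) (9,0) (11,10) (4,10)]:
  edge (2,6)–(9,0): clear
  edge (9,0)–(11,10): clear
  edge (11,10)–(4,10): clear
  edge (4,10)–(2,6): clear
  midpoint (7,19) outside
  → clear
Obstacle 3 [(1,13) (11,15) (6,24)]:
  edge (1,13)–(11,15): crosses AB
  edge (11,15)–(6,24): crosses AB
  edge (6,24)–(1,13): clear
  → BLOCKED

BLOCKED by obstacle 3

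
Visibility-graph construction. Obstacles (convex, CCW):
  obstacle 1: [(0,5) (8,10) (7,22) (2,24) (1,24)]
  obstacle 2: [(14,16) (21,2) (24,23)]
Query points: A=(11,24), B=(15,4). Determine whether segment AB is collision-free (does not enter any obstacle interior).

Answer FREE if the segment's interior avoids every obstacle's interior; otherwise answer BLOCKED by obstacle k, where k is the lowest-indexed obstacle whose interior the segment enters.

Obstacle 1 [(0,5) (8,10) (7,22) (2,24) (1,24)]:
  edge (0,5)–(8,10): clear
  edge (8,10)–(7,22): clear
  edge (7,22)–(2,24): clear
  edge (2,24)–(1,24): clear
  edge (1,24)–(0,5): clear
  midpoint (13,14) outside
  → clear
Obstacle 2 [(14,16) (21,2) (24,23)]:
  edge (14,16)–(21,2): clear
  edge (21,2)–(24,23): clear
  edge (24,23)–(14,16): clear
  midpoint (13,14) outside
  → clear

FREE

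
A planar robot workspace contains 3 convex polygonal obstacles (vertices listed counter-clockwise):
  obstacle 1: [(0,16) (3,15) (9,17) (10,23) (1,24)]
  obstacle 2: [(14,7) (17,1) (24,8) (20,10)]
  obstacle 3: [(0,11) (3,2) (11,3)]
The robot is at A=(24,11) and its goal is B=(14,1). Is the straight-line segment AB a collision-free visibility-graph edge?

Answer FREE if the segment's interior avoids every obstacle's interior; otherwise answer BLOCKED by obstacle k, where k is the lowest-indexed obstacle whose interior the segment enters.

BLOCKED by obstacle 2

Obstacle 1 [(0,16) (3,15) (9,17) (10,23) (1,24)]:
  edge (0,16)–(3,15): clear
  edge (3,15)–(9,17): clear
  edge (9,17)–(10,23): clear
  edge (10,23)–(1,24): clear
  edge (1,24)–(0,16): clear
  midpoint (19,6) outside
  → clear
Obstacle 2 [(14,7) (17,1) (24,8) (20,10)]:
  edge (14,7)–(17,1): crosses AB
  edge (17,1)–(24,8): clear
  edge (24,8)–(20,10): crosses AB
  edge (20,10)–(14,7): clear
  → BLOCKED
Obstacle 3 [(0,11) (3,2) (11,3)]:
  edge (0,11)–(3,2): clear
  edge (3,2)–(11,3): clear
  edge (11,3)–(0,11): clear
  midpoint (19,6) outside
  → clear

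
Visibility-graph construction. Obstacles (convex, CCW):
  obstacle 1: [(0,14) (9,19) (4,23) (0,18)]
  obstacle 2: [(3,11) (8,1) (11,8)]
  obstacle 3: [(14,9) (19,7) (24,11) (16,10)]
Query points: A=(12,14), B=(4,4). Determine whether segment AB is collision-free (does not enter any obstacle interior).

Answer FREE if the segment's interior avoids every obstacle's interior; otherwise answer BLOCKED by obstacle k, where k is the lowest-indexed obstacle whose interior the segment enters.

Obstacle 1 [(0,14) (9,19) (4,23) (0,18)]:
  edge (0,14)–(9,19): clear
  edge (9,19)–(4,23): clear
  edge (4,23)–(0,18): clear
  edge (0,18)–(0,14): clear
  midpoint (8,9) outside
  → clear
Obstacle 2 [(3,11) (8,1) (11,8)]:
  edge (3,11)–(8,1): crosses AB
  edge (8,1)–(11,8): clear
  edge (11,8)–(3,11): crosses AB
  → BLOCKED
Obstacle 3 [(14,9) (19,7) (24,11) (16,10)]:
  edge (14,9)–(19,7): clear
  edge (19,7)–(24,11): clear
  edge (24,11)–(16,10): clear
  edge (16,10)–(14,9): clear
  midpoint (8,9) outside
  → clear

BLOCKED by obstacle 2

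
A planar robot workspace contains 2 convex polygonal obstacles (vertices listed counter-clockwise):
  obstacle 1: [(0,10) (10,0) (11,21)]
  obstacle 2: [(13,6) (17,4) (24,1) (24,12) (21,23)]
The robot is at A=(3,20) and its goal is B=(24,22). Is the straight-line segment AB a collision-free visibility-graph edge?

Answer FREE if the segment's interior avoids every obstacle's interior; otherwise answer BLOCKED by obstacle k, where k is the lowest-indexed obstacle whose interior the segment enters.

Obstacle 1 [(0,10) (10,0) (11,21)]:
  edge (0,10)–(10,0): clear
  edge (10,0)–(11,21): crosses AB
  edge (11,21)–(0,10): crosses AB
  → BLOCKED
Obstacle 2 [(13,6) (17,4) (24,1) (24,12) (21,23)]:
  edge (13,6)–(17,4): clear
  edge (17,4)–(24,1): clear
  edge (24,1)–(24,12): clear
  edge (24,12)–(21,23): crosses AB
  edge (21,23)–(13,6): crosses AB
  → BLOCKED

BLOCKED by obstacle 1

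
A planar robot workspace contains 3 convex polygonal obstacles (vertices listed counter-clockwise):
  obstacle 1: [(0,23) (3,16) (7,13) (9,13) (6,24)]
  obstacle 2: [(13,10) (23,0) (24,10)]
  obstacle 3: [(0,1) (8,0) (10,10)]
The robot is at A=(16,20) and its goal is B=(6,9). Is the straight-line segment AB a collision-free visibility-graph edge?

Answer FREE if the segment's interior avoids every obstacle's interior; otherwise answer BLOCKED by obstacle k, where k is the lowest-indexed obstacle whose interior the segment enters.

FREE

Obstacle 1 [(0,23) (3,16) (7,13) (9,13) (6,24)]:
  edge (0,23)–(3,16): clear
  edge (3,16)–(7,13): clear
  edge (7,13)–(9,13): clear
  edge (9,13)–(6,24): clear
  edge (6,24)–(0,23): clear
  midpoint (11,29/2) outside
  → clear
Obstacle 2 [(13,10) (23,0) (24,10)]:
  edge (13,10)–(23,0): clear
  edge (23,0)–(24,10): clear
  edge (24,10)–(13,10): clear
  midpoint (11,29/2) outside
  → clear
Obstacle 3 [(0,1) (8,0) (10,10)]:
  edge (0,1)–(8,0): clear
  edge (8,0)–(10,10): clear
  edge (10,10)–(0,1): clear
  midpoint (11,29/2) outside
  → clear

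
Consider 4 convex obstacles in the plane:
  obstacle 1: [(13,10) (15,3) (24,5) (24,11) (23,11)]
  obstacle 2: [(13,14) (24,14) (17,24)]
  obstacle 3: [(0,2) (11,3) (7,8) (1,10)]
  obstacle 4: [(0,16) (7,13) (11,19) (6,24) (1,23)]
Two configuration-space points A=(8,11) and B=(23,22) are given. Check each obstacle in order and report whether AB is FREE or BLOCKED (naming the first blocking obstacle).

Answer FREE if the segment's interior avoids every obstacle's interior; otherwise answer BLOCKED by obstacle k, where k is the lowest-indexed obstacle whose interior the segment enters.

Obstacle 1 [(13,10) (15,3) (24,5) (24,11) (23,11)]:
  edge (13,10)–(15,3): clear
  edge (15,3)–(24,5): clear
  edge (24,5)–(24,11): clear
  edge (24,11)–(23,11): clear
  edge (23,11)–(13,10): clear
  midpoint (31/2,33/2) outside
  → clear
Obstacle 2 [(13,14) (24,14) (17,24)]:
  edge (13,14)–(24,14): clear
  edge (24,14)–(17,24): crosses AB
  edge (17,24)–(13,14): crosses AB
  → BLOCKED
Obstacle 3 [(0,2) (11,3) (7,8) (1,10)]:
  edge (0,2)–(11,3): clear
  edge (11,3)–(7,8): clear
  edge (7,8)–(1,10): clear
  edge (1,10)–(0,2): clear
  midpoint (31/2,33/2) outside
  → clear
Obstacle 4 [(0,16) (7,13) (11,19) (6,24) (1,23)]:
  edge (0,16)–(7,13): clear
  edge (7,13)–(11,19): clear
  edge (11,19)–(6,24): clear
  edge (6,24)–(1,23): clear
  edge (1,23)–(0,16): clear
  midpoint (31/2,33/2) outside
  → clear

BLOCKED by obstacle 2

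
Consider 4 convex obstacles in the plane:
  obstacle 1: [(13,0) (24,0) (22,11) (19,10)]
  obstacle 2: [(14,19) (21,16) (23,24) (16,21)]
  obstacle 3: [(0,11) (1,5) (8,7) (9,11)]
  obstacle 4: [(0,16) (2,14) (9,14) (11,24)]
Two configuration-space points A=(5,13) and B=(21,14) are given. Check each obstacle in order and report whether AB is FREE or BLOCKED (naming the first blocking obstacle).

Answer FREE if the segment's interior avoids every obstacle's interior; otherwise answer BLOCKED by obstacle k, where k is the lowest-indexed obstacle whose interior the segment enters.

Obstacle 1 [(13,0) (24,0) (22,11) (19,10)]:
  edge (13,0)–(24,0): clear
  edge (24,0)–(22,11): clear
  edge (22,11)–(19,10): clear
  edge (19,10)–(13,0): clear
  midpoint (13,27/2) outside
  → clear
Obstacle 2 [(14,19) (21,16) (23,24) (16,21)]:
  edge (14,19)–(21,16): clear
  edge (21,16)–(23,24): clear
  edge (23,24)–(16,21): clear
  edge (16,21)–(14,19): clear
  midpoint (13,27/2) outside
  → clear
Obstacle 3 [(0,11) (1,5) (8,7) (9,11)]:
  edge (0,11)–(1,5): clear
  edge (1,5)–(8,7): clear
  edge (8,7)–(9,11): clear
  edge (9,11)–(0,11): clear
  midpoint (13,27/2) outside
  → clear
Obstacle 4 [(0,16) (2,14) (9,14) (11,24)]:
  edge (0,16)–(2,14): clear
  edge (2,14)–(9,14): clear
  edge (9,14)–(11,24): clear
  edge (11,24)–(0,16): clear
  midpoint (13,27/2) outside
  → clear

FREE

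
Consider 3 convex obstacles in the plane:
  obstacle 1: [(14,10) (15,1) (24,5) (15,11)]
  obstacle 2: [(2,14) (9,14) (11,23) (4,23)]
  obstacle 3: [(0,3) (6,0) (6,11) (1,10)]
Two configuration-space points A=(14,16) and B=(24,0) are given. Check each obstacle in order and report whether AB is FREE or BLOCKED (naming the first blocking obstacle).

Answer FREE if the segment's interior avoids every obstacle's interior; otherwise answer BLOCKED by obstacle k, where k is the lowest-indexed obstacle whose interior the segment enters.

Obstacle 1 [(14,10) (15,1) (24,5) (15,11)]:
  edge (14,10)–(15,1): clear
  edge (15,1)–(24,5): crosses AB
  edge (24,5)–(15,11): crosses AB
  edge (15,11)–(14,10): clear
  → BLOCKED
Obstacle 2 [(2,14) (9,14) (11,23) (4,23)]:
  edge (2,14)–(9,14): clear
  edge (9,14)–(11,23): clear
  edge (11,23)–(4,23): clear
  edge (4,23)–(2,14): clear
  midpoint (19,8) outside
  → clear
Obstacle 3 [(0,3) (6,0) (6,11) (1,10)]:
  edge (0,3)–(6,0): clear
  edge (6,0)–(6,11): clear
  edge (6,11)–(1,10): clear
  edge (1,10)–(0,3): clear
  midpoint (19,8) outside
  → clear

BLOCKED by obstacle 1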